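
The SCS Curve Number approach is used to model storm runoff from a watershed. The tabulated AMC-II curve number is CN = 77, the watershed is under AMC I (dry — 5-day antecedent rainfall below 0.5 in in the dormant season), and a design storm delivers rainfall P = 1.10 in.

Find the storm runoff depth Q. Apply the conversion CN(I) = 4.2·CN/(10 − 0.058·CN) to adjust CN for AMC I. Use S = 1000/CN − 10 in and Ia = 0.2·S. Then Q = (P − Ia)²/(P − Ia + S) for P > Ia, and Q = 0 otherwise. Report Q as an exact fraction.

Q = 0 in ≈ 0.000 in

CN(I) from CN(II)=77: (4.2·77)/(10 − 0.058·77) = 161700/2767 ≈ 58.439
Retention S: 1000/CN − 10 with CN=58.439 → S = 11500/1617 ≈ 7.112 in
Initial abstraction Ia = S/5 = (11500/1617)/5 = 2300/1617 ≈ 1.422 in
P = 1.100 ≤ Ia = 1.422 in: entire storm abstracted, Q = 0.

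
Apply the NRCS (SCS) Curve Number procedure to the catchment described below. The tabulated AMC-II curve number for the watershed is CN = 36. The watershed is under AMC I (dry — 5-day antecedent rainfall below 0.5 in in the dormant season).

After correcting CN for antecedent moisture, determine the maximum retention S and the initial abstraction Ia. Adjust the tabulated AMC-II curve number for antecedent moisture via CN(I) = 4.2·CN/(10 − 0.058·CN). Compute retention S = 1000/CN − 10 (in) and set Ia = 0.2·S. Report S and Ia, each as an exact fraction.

S = 8000/189 in ≈ 42.328 in; Ia = 1600/189 in ≈ 8.466 in

Adjust CN=36 to AMC I: 4.2·36/(10 − 0.058·36) → (756/5) ÷ (989/125) = 18900/989 ≈ 19.110
Max retention: S = 1000/(18900/989) − 10 = 8000/189 in (≈ 42.328 in)
Initial abstraction Ia = S/5 = (8000/189)/5 = 1600/189 ≈ 8.466 in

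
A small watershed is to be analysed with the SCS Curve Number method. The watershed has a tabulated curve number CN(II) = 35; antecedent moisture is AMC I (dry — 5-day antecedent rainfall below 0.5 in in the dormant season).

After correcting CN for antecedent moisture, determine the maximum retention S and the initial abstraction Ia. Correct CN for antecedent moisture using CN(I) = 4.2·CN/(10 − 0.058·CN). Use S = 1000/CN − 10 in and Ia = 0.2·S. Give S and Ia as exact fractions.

Dry (AMC I): CN(I) = 4.2·35/(10 − 0.058·35) = 147/(797/100) = 14700/797 ≈ 18.444
Max retention: S = 1000/(14700/797) − 10 = 6500/147 in (≈ 44.218 in)
Initial abstraction Ia = S/5 = (6500/147)/5 = 1300/147 ≈ 8.844 in

S = 6500/147 in ≈ 44.218 in; Ia = 1300/147 in ≈ 8.844 in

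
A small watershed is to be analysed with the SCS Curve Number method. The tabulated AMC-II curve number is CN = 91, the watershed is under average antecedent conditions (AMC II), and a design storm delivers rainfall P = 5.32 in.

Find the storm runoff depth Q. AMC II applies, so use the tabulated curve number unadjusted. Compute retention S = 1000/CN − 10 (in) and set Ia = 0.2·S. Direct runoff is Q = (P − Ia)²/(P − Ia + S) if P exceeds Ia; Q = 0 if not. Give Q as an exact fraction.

Q = 135792409/31629325 in ≈ 4.293 in

CN(II) = 91; AMC II needs no correction.
Max retention: S = 1000/91 − 10 = 90/91 in (≈ 0.989 in)
Ia = 0.2·(90/91) = 18/91 in ≈ 0.198 in
P − Ia = 5.320 − 0.198 = 11653/2275 ≈ 5.122 in (> 0, runoff occurs)
Runoff Q = (P−Ia)²/(P−Ia+S) = (5.122)²/(5.122+0.989) = 135792409/31629325 ≈ 4.293 in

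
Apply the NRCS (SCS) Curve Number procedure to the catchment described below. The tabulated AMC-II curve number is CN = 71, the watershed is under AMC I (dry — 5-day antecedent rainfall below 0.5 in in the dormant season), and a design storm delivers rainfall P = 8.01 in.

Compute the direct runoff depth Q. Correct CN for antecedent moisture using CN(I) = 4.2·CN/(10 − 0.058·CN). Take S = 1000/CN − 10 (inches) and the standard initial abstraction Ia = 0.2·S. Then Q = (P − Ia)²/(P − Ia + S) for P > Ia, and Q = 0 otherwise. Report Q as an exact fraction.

Q = 817742212681/351024788100 in ≈ 2.330 in

Adjust CN=71 to AMC I: 4.2·71/(10 − 0.058·71) → (1491/5) ÷ (2941/500) = 149100/2941 ≈ 50.697
Retention S: 1000/CN − 10 with CN=50.697 → S = 14500/1491 ≈ 9.725 in
Ia = 0.2S: 0.2·9.725 = 1.945 in (exactly 2900/1491)
Excess rainfall: 8.010 − 1.945 = 6.065 in; P > Ia so Q > 0
Q: (904291/149100)² ÷ (2354291/149100) = 817742212681/351024788100 in (≈ 2.330 in)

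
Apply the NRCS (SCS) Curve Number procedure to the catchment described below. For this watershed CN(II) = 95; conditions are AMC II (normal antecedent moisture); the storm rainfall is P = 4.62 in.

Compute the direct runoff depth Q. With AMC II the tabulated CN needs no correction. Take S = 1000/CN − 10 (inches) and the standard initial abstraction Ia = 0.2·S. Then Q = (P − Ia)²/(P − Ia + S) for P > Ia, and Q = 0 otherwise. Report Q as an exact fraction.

AMC II — tabulated CN = 95 applies directly.
Retention S: 1000/CN − 10 with CN=95.000 → S = 10/19 ≈ 0.526 in
Ia = 0.2·(10/19) = 2/19 in ≈ 0.105 in
Excess rainfall: 4.620 − 0.105 = 4.515 in; P > Ia so Q > 0
Runoff Q = (P−Ia)²/(P−Ia+S) = (4.515)²/(4.515+0.526) = 18395521/4549550 ≈ 4.043 in

Q = 18395521/4549550 in ≈ 4.043 in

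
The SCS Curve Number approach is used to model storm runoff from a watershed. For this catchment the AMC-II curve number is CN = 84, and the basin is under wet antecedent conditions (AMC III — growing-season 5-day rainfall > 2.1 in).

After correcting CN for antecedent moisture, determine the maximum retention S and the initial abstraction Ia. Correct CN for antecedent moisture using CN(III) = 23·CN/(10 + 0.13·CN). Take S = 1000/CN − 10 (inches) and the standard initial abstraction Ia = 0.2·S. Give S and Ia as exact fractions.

Adjust CN=84 to AMC III: 23·84/(10 + 0.13·84) → 1932 ÷ (523/25) = 48300/523 ≈ 92.352
Retention S: 1000/CN − 10 with CN=92.352 → S = 400/483 ≈ 0.828 in
Ia = 0.2·(400/483) = 80/483 in ≈ 0.166 in

S = 400/483 in ≈ 0.828 in; Ia = 80/483 in ≈ 0.166 in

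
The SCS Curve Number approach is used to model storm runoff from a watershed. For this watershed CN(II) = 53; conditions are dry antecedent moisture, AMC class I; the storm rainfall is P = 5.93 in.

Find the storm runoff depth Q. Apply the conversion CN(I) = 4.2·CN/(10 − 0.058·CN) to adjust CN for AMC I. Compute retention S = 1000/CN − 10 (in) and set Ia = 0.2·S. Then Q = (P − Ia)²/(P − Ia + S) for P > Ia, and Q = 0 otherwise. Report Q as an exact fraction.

CN(I) from CN(II)=53: (4.2·53)/(10 − 0.058·53) = 111300/3463 ≈ 32.140
Max retention: S = 1000/(111300/3463) − 10 = 23500/1113 in (≈ 21.114 in)
Ia = 0.2·(23500/1113) = 4700/1113 in ≈ 4.223 in
Since P=5.930 > Ia=4.223: effective rainfall P−Ia = 190009/111300 in
Q: (190009/111300)² ÷ (2540009/111300) = 36103420081/282703001700 in (≈ 0.128 in)

Q = 36103420081/282703001700 in ≈ 0.128 in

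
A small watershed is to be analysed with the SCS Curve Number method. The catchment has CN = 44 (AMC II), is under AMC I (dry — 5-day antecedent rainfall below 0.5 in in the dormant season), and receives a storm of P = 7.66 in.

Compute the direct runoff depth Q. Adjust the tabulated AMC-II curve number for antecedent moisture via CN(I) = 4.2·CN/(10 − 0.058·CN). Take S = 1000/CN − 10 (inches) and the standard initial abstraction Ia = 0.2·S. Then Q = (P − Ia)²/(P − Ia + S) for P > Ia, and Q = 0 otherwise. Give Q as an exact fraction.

Dry (AMC I): CN(I) = 4.2·44/(10 − 0.058·44) = (924/5)/(931/125) = 3300/133 ≈ 24.812
Retention S: 1000/CN − 10 with CN=24.812 → S = 1000/33 ≈ 30.303 in
Ia = 0.2·(1000/33) = 200/33 in ≈ 6.061 in
Excess rainfall: 7.660 − 6.061 = 1.599 in; P > Ia so Q > 0
Runoff Q = (P−Ia)²/(P−Ia+S) = (1.599)²/(1.599+30.303) = 6964321/86854350 ≈ 0.080 in

Q = 6964321/86854350 in ≈ 0.080 in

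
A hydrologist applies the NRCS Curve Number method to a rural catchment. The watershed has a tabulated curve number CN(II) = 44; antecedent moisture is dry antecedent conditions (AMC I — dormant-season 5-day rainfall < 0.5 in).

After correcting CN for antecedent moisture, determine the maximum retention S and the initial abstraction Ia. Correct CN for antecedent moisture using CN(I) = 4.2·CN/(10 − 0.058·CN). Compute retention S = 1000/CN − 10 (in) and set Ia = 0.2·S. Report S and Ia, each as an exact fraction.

S = 1000/33 in ≈ 30.303 in; Ia = 200/33 in ≈ 6.061 in

Dry (AMC I): CN(I) = 4.2·44/(10 − 0.058·44) = (924/5)/(931/125) = 3300/133 ≈ 24.812
Retention S: 1000/CN − 10 with CN=24.812 → S = 1000/33 ≈ 30.303 in
Initial abstraction Ia = S/5 = (1000/33)/5 = 200/33 ≈ 6.061 in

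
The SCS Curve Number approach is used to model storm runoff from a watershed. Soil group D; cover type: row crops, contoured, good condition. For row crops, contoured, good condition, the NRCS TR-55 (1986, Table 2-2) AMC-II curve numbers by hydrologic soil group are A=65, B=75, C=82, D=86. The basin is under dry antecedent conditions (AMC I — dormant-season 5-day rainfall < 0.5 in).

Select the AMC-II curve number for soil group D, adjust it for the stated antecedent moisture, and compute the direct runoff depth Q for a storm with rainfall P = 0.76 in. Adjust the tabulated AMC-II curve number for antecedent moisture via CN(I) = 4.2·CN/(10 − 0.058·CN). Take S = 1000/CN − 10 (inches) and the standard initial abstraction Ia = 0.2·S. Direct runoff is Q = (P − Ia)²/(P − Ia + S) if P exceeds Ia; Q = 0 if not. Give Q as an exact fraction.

Q = 0 in ≈ 0.000 in

NRCS table: row crops, contoured, good condition, soil group D → CN(II) = 86
Adjust CN=86 to AMC I: 4.2·86/(10 − 0.058·86) → (1806/5) ÷ (1253/250) = 12900/179 ≈ 72.067
S = 1000/(12900/179) − 10 = 500/129 in ≈ 3.876 in
Initial abstraction Ia = S/5 = (500/129)/5 = 100/129 ≈ 0.775 in
P = 0.760 ≤ Ia = 0.775 in: entire storm abstracted, Q = 0.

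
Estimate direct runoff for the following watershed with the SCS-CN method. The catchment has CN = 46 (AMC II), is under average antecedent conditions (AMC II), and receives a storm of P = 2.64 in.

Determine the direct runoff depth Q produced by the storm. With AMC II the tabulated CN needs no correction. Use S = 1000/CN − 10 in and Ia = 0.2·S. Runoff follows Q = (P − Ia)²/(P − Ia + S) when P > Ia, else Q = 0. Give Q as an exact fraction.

CN(II) = 46; AMC II needs no correction.
S = 1000/46 − 10 = 270/23 in ≈ 11.739 in
Ia = 0.2·(270/23) = 54/23 in ≈ 2.348 in
Excess rainfall: 2.640 − 2.348 = 0.292 in; P > Ia so Q > 0
Q = (168/575)²/((168/575) + 270/23) = (28224/330625)/(6918/575) = 4704/662975 in ≈ 0.007 in

Q = 4704/662975 in ≈ 0.007 in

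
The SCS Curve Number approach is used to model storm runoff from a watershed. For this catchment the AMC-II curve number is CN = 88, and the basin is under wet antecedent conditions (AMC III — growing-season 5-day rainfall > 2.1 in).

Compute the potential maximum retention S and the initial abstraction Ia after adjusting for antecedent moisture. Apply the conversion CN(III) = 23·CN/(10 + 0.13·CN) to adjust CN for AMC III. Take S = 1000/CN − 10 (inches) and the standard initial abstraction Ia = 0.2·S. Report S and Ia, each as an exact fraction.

S = 150/253 in ≈ 0.593 in; Ia = 30/253 in ≈ 0.119 in

Adjust CN=88 to AMC III: 23·88/(10 + 0.13·88) → 2024 ÷ (536/25) = 6325/67 ≈ 94.403
Max retention: S = 1000/(6325/67) − 10 = 150/253 in (≈ 0.593 in)
Ia = 0.2S: 0.2·0.593 = 0.119 in (exactly 30/253)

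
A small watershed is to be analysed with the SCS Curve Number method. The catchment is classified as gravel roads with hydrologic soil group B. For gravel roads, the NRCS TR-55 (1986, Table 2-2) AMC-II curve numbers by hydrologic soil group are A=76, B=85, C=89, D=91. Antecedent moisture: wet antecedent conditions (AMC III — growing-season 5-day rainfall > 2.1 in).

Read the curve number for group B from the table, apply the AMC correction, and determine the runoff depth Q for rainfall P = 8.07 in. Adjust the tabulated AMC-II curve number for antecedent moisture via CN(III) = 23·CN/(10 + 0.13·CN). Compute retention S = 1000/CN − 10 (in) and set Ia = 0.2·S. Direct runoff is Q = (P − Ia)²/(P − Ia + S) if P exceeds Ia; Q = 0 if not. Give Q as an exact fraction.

NRCS table: gravel roads, soil group B → CN(II) = 85
Adjust CN=85 to AMC III: 23·85/(10 + 0.13·85) → 1955 ÷ (421/20) = 39100/421 ≈ 92.874
Max retention: S = 1000/(39100/421) − 10 = 300/391 in (≈ 0.767 in)
Ia = 0.2S: 0.2·0.767 = 0.153 in (exactly 60/391)
P − Ia = 8.070 − 0.153 = 309537/39100 ≈ 7.917 in (> 0, runoff occurs)
Q: (309537/39100)² ÷ (339537/39100) = 31937718123/4425298900 in (≈ 7.217 in)

Q = 31937718123/4425298900 in ≈ 7.217 in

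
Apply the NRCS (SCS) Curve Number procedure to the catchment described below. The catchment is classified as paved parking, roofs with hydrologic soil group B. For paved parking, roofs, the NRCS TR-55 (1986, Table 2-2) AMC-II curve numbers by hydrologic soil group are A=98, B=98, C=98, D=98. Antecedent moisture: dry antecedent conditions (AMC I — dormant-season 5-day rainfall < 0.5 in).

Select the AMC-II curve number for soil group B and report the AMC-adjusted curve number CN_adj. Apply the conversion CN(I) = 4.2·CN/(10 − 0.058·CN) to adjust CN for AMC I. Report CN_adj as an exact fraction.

CN_adj = 102900/1079 ≈ 95.366

NRCS table: paved parking, roofs, soil group B → CN(II) = 98
Dry (AMC I): CN(I) = 4.2·98/(10 − 0.058·98) = (2058/5)/(1079/250) = 102900/1079 ≈ 95.366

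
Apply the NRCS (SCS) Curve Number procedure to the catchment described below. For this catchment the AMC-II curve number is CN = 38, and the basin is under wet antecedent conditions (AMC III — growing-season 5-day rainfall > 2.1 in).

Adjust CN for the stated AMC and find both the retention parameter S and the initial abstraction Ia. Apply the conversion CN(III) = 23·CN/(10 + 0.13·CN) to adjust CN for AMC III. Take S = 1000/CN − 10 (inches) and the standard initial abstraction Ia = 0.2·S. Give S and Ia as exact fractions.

S = 3100/437 in ≈ 7.094 in; Ia = 620/437 in ≈ 1.419 in

Adjust CN=38 to AMC III: 23·38/(10 + 0.13·38) → 874 ÷ (747/50) = 43700/747 ≈ 58.501
Retention S: 1000/CN − 10 with CN=58.501 → S = 3100/437 ≈ 7.094 in
Initial abstraction Ia = S/5 = (3100/437)/5 = 620/437 ≈ 1.419 in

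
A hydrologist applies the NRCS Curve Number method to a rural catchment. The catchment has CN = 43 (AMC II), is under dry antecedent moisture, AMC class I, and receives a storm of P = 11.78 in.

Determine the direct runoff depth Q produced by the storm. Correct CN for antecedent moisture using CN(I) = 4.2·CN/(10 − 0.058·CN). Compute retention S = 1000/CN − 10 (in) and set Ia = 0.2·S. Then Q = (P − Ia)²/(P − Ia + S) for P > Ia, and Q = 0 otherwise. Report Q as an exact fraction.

CN(I) from CN(II)=43: (4.2·43)/(10 − 0.058·43) = 30100/1251 ≈ 24.061
Retention S: 1000/CN − 10 with CN=24.061 → S = 9500/301 ≈ 31.561 in
Ia = 0.2·(9500/301) = 1900/301 in ≈ 6.312 in
P − Ia = 11.780 − 6.312 = 82289/15050 ≈ 5.468 in (> 0, runoff occurs)
Q: (82289/15050)² ÷ (557289/15050) = 356393659/441431550 in (≈ 0.807 in)

Q = 356393659/441431550 in ≈ 0.807 in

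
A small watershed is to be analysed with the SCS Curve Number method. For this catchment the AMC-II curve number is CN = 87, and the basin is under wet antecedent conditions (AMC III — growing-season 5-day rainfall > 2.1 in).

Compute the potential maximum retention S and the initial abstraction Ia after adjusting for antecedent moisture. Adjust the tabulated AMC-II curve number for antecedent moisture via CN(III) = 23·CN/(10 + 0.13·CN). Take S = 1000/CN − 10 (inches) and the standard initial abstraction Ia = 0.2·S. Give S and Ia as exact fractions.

Adjust CN=87 to AMC III: 23·87/(10 + 0.13·87) → 2001 ÷ (2131/100) = 200100/2131 ≈ 93.900
S = 1000/(200100/2131) − 10 = 1300/2001 in ≈ 0.650 in
Ia = 0.2S: 0.2·0.650 = 0.130 in (exactly 260/2001)

S = 1300/2001 in ≈ 0.650 in; Ia = 260/2001 in ≈ 0.130 in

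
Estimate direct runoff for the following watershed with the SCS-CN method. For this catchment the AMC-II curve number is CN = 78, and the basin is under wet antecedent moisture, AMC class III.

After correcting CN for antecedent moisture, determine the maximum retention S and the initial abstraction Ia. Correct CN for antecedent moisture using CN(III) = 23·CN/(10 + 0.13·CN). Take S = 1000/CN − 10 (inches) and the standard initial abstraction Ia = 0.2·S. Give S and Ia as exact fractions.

Adjust CN=78 to AMC III: 23·78/(10 + 0.13·78) → 1794 ÷ (1007/50) = 89700/1007 ≈ 89.076
Retention S: 1000/CN − 10 with CN=89.076 → S = 1100/897 ≈ 1.226 in
Ia = 0.2S: 0.2·1.226 = 0.245 in (exactly 220/897)

S = 1100/897 in ≈ 1.226 in; Ia = 220/897 in ≈ 0.245 in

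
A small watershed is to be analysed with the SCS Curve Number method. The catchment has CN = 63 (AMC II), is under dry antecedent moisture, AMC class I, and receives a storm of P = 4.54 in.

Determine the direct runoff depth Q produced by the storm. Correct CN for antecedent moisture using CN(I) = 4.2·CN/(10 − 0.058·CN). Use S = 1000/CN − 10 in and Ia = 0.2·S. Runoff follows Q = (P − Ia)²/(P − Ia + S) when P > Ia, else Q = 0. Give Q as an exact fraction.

Adjust CN=63 to AMC I: 4.2·63/(10 − 0.058·63) → (1323/5) ÷ (3173/500) = 132300/3173 ≈ 41.696
Retention S: 1000/CN − 10 with CN=41.696 → S = 18500/1323 ≈ 13.983 in
Ia = 0.2S: 0.2·13.983 = 2.797 in (exactly 3700/1323)
Excess rainfall: 4.540 − 2.797 = 1.743 in; P > Ia so Q > 0
Q: (115321/66150)² ÷ (1040321/66150) = 13298933041/68817234150 in (≈ 0.193 in)

Q = 13298933041/68817234150 in ≈ 0.193 in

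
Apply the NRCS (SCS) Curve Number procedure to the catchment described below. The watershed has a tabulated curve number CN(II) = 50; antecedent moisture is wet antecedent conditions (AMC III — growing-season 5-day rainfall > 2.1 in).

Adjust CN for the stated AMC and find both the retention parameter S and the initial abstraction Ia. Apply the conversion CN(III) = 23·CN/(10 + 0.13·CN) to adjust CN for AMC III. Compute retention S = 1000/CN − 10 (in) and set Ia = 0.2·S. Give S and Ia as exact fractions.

Wet (AMC III): CN(III) = 23·50/(10 + 0.13·50) = 1150/(33/2) = 2300/33 ≈ 69.697
Max retention: S = 1000/(2300/33) − 10 = 100/23 in (≈ 4.348 in)
Initial abstraction Ia = S/5 = (100/23)/5 = 20/23 ≈ 0.870 in

S = 100/23 in ≈ 4.348 in; Ia = 20/23 in ≈ 0.870 in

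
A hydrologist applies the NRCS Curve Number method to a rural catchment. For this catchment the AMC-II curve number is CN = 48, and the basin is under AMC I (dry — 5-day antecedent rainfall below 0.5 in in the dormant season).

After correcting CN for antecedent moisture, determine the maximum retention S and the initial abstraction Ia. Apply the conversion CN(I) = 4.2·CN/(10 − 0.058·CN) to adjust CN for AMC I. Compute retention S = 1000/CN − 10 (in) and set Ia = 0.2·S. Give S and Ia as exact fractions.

S = 1625/63 in ≈ 25.794 in; Ia = 325/63 in ≈ 5.159 in

CN(I) from CN(II)=48: (4.2·48)/(10 − 0.058·48) = 12600/451 ≈ 27.938
Max retention: S = 1000/(12600/451) − 10 = 1625/63 in (≈ 25.794 in)
Ia = 0.2S: 0.2·25.794 = 5.159 in (exactly 325/63)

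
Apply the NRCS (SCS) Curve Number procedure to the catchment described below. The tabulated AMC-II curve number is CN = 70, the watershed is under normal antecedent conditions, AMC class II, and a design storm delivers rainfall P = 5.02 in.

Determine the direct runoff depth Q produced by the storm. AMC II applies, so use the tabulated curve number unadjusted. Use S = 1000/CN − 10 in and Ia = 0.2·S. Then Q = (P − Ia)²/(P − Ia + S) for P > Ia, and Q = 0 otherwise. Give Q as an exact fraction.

Average conditions: CN = 70 (no AMC adjustment).
Retention S: 1000/CN − 10 with CN=70.000 → S = 30/7 ≈ 4.286 in
Initial abstraction Ia = S/5 = (30/7)/5 = 6/7 ≈ 0.857 in
Excess rainfall: 5.020 − 0.857 = 4.163 in; P > Ia so Q > 0
Runoff Q = (P−Ia)²/(P−Ia+S) = (4.163)²/(4.163+4.286) = 2122849/1034950 ≈ 2.051 in

Q = 2122849/1034950 in ≈ 2.051 in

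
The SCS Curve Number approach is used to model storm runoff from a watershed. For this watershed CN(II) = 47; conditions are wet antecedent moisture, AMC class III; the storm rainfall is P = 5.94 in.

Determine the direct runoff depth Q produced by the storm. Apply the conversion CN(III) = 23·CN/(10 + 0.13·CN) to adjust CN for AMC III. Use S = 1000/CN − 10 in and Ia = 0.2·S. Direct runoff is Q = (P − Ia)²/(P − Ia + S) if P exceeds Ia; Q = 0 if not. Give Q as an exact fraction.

Q = 71854555249/28811730850 in ≈ 2.494 in

Adjust CN=47 to AMC III: 23·47/(10 + 0.13·47) → 1081 ÷ (1611/100) = 108100/1611 ≈ 67.101
Retention S: 1000/CN − 10 with CN=67.101 → S = 5300/1081 ≈ 4.903 in
Ia = 0.2S: 0.2·4.903 = 0.981 in (exactly 1060/1081)
Since P=5.940 > Ia=0.981: effective rainfall P−Ia = 268057/54050 in
Q = (268057/54050)²/((268057/54050) + 5300/1081) = (71854555249/2921402500)/(533057/54050) = 71854555249/28811730850 in ≈ 2.494 in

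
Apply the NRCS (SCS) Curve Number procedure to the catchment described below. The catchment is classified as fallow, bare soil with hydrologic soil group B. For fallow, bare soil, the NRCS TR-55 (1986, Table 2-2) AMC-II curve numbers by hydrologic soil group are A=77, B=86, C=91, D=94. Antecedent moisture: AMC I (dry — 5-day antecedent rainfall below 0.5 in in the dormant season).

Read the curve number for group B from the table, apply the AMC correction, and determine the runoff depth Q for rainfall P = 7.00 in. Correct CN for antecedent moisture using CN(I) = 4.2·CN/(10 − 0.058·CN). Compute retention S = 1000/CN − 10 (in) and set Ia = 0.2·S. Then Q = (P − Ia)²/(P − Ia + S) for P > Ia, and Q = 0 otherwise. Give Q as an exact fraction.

NRCS table: fallow, bare soil, soil group B → CN(II) = 86
Dry (AMC I): CN(I) = 4.2·86/(10 − 0.058·86) = (1806/5)/(1253/250) = 12900/179 ≈ 72.067
Retention S: 1000/CN − 10 with CN=72.067 → S = 500/129 ≈ 3.876 in
Ia = 0.2·(500/129) = 100/129 in ≈ 0.775 in
Since P=7.000 > Ia=0.775: effective rainfall P−Ia = 803/129 in
Q: (803/129)² ÷ (1303/129) = 644809/168087 in (≈ 3.836 in)

Q = 644809/168087 in ≈ 3.836 in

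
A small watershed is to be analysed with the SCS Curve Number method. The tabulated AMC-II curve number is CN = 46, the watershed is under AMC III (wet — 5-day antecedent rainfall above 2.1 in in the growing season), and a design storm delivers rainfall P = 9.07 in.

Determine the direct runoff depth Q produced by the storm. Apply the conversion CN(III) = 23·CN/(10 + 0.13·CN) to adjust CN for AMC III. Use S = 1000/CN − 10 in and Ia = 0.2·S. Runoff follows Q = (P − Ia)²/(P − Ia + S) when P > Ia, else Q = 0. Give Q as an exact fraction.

CN(III) from CN(II)=46: (23·46)/(10 + 0.13·46) = 52900/799 ≈ 66.208
S = 1000/(52900/799) − 10 = 2700/529 in ≈ 5.104 in
Ia = 0.2·(2700/529) = 540/529 in ≈ 1.021 in
P − Ia = 9.070 − 1.021 = 425803/52900 ≈ 8.049 in (> 0, runoff occurs)
Q: (425803/52900)² ÷ (695803/52900) = 181308194809/36807978700 in (≈ 4.926 in)

Q = 181308194809/36807978700 in ≈ 4.926 in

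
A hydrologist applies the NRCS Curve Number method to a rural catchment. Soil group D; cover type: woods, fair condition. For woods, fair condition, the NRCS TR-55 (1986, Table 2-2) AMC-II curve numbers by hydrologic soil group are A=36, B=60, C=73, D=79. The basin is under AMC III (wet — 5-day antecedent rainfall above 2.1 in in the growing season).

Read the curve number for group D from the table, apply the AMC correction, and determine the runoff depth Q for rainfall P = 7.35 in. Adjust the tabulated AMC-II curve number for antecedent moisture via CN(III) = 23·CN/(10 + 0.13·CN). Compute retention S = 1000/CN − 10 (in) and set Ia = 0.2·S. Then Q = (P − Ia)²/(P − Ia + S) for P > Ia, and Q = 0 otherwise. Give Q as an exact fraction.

Q = 1062304327/173450820 in ≈ 6.125 in

NRCS table: woods, fair condition, soil group D → CN(II) = 79
CN(III) from CN(II)=79: (23·79)/(10 + 0.13·79) = 181700/2027 ≈ 89.640
Max retention: S = 1000/(181700/2027) − 10 = 2100/1817 in (≈ 1.156 in)
Initial abstraction Ia = S/5 = (2100/1817)/5 = 420/1817 ≈ 0.231 in
P − Ia = 7.350 − 0.231 = 258699/36340 ≈ 7.119 in (> 0, runoff occurs)
Q = (258699/36340)²/((258699/36340) + 2100/1817) = (66925172601/1320595600)/(300699/36340) = 1062304327/173450820 in ≈ 6.125 in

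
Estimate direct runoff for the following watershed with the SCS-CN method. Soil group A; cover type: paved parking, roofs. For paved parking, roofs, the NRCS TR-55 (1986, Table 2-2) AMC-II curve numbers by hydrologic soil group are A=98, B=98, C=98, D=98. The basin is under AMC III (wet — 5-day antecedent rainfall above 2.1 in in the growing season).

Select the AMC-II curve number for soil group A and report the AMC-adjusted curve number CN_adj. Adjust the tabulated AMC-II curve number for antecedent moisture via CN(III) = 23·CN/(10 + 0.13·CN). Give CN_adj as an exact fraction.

NRCS table: paved parking, roofs, soil group A → CN(II) = 98
Adjust CN=98 to AMC III: 23·98/(10 + 0.13·98) → 2254 ÷ (1137/50) = 112700/1137 ≈ 99.120

CN_adj = 112700/1137 ≈ 99.120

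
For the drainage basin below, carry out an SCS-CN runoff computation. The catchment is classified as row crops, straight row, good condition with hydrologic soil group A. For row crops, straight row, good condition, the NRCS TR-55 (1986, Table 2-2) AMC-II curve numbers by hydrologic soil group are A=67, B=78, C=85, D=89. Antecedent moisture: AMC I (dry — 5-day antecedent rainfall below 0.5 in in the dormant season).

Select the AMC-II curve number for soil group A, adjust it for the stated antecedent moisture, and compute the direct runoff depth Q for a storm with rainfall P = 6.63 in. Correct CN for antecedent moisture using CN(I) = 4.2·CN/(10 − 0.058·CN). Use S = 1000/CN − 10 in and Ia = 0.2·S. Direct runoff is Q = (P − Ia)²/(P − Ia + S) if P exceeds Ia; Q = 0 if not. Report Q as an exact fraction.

Q = 40379696809/35219414300 in ≈ 1.147 in

NRCS table: row crops, straight row, good condition, soil group A → CN(II) = 67
Adjust CN=67 to AMC I: 4.2·67/(10 − 0.058·67) → (1407/5) ÷ (3057/500) = 46900/1019 ≈ 46.026
S = 1000/(46900/1019) − 10 = 5500/469 in ≈ 11.727 in
Ia = 0.2·(5500/469) = 1100/469 in ≈ 2.345 in
Excess rainfall: 6.630 − 2.345 = 4.285 in; P > Ia so Q > 0
Q = (200947/46900)²/((200947/46900) + 5500/469) = (40379696809/2199610000)/(750947/46900) = 40379696809/35219414300 in ≈ 1.147 in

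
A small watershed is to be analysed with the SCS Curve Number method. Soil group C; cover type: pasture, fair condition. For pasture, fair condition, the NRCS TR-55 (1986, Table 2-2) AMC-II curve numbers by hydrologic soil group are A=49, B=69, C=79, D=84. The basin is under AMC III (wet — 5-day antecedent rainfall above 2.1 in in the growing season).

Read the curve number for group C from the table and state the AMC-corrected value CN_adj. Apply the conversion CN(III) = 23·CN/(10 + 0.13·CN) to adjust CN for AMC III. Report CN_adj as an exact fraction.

CN_adj = 181700/2027 ≈ 89.640

NRCS table: pasture, fair condition, soil group C → CN(II) = 79
Adjust CN=79 to AMC III: 23·79/(10 + 0.13·79) → 1817 ÷ (2027/100) = 181700/2027 ≈ 89.640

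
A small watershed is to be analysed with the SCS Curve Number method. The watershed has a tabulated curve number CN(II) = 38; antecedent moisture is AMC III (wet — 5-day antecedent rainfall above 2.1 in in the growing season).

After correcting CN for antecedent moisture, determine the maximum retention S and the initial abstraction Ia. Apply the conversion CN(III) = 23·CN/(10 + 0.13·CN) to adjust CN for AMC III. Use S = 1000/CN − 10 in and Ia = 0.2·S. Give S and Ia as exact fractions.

Wet (AMC III): CN(III) = 23·38/(10 + 0.13·38) = 874/(747/50) = 43700/747 ≈ 58.501
Max retention: S = 1000/(43700/747) − 10 = 3100/437 in (≈ 7.094 in)
Ia = 0.2·(3100/437) = 620/437 in ≈ 1.419 in

S = 3100/437 in ≈ 7.094 in; Ia = 620/437 in ≈ 1.419 in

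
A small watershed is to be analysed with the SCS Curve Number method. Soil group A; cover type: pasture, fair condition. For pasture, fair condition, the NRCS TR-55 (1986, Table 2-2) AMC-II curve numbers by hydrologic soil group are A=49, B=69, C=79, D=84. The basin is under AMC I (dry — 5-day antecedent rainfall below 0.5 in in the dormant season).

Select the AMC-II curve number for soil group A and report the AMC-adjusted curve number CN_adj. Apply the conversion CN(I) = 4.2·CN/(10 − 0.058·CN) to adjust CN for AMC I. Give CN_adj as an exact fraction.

CN_adj = 34300/1193 ≈ 28.751

NRCS table: pasture, fair condition, soil group A → CN(II) = 49
Dry (AMC I): CN(I) = 4.2·49/(10 − 0.058·49) = (1029/5)/(3579/500) = 34300/1193 ≈ 28.751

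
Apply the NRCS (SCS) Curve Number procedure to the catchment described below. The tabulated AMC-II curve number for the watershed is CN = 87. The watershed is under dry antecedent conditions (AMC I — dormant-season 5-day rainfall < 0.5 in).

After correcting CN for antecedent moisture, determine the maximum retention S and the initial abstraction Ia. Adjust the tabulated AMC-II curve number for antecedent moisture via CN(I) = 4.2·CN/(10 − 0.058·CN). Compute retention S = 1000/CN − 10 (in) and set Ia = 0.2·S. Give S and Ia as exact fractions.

CN(I) from CN(II)=87: (4.2·87)/(10 − 0.058·87) = 182700/2477 ≈ 73.759
Retention S: 1000/CN − 10 with CN=73.759 → S = 6500/1827 ≈ 3.558 in
Initial abstraction Ia = S/5 = (6500/1827)/5 = 1300/1827 ≈ 0.712 in

S = 6500/1827 in ≈ 3.558 in; Ia = 1300/1827 in ≈ 0.712 in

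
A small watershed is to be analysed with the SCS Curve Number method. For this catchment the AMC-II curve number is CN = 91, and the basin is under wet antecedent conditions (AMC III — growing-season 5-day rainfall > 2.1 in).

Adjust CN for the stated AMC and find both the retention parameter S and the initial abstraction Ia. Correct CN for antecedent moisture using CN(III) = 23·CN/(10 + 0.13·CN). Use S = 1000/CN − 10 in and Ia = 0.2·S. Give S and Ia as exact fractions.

CN(III) from CN(II)=91: (23·91)/(10 + 0.13·91) = 209300/2183 ≈ 95.877
S = 1000/(209300/2183) − 10 = 900/2093 in ≈ 0.430 in
Ia = 0.2·(900/2093) = 180/2093 in ≈ 0.086 in

S = 900/2093 in ≈ 0.430 in; Ia = 180/2093 in ≈ 0.086 in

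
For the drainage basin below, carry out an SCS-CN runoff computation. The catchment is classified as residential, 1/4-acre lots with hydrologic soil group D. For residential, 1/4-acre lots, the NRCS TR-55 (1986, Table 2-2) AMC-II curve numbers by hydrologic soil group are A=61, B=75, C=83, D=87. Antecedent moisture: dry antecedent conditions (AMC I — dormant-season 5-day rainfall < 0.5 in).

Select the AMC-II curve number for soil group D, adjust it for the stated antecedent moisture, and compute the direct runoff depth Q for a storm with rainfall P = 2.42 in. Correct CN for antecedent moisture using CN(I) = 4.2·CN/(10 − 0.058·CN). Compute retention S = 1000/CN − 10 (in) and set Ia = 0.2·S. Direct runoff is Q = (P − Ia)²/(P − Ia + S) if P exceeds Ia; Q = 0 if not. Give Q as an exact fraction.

NRCS table: residential, 1/4-acre lots, soil group D → CN(II) = 87
CN(I) from CN(II)=87: (4.2·87)/(10 − 0.058·87) = 182700/2477 ≈ 73.759
S = 1000/(182700/2477) − 10 = 6500/1827 in ≈ 3.558 in
Initial abstraction Ia = S/5 = (6500/1827)/5 = 1300/1827 ≈ 0.712 in
Excess rainfall: 2.420 − 0.712 = 1.708 in; P > Ia so Q > 0
Q: (156067/91350)² ÷ (481067/91350) = 24356908489/43945470450 in (≈ 0.554 in)

Q = 24356908489/43945470450 in ≈ 0.554 in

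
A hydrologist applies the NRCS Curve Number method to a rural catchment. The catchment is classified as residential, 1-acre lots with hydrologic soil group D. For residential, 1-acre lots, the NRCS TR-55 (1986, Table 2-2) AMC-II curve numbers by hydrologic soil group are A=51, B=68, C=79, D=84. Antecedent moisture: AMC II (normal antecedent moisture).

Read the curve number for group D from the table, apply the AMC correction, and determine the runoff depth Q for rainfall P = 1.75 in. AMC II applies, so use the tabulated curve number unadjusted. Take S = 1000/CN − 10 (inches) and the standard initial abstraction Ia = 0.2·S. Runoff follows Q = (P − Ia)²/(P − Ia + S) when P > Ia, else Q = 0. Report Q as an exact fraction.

NRCS table: residential, 1-acre lots, soil group D → CN(II) = 84
Average conditions: CN = 84 (no AMC adjustment).
Max retention: S = 1000/84 − 10 = 40/21 in (≈ 1.905 in)
Ia = 0.2S: 0.2·1.905 = 0.381 in (exactly 8/21)
Since P=1.750 > Ia=0.381: effective rainfall P−Ia = 115/84 in
Q: (115/84)² ÷ (275/84) = 529/924 in (≈ 0.573 in)

Q = 529/924 in ≈ 0.573 in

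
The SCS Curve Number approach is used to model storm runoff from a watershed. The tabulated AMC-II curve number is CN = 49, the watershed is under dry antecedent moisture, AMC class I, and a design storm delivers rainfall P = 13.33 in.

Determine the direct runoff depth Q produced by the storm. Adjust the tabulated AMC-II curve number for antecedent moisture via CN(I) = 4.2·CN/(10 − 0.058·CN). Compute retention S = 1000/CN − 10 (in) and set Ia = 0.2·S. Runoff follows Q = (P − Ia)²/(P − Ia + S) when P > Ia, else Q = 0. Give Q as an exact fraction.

Q = 82494753961/39006611700 in ≈ 2.115 in

CN(I) from CN(II)=49: (4.2·49)/(10 − 0.058·49) = 34300/1193 ≈ 28.751
S = 1000/(34300/1193) − 10 = 8500/343 in ≈ 24.781 in
Initial abstraction Ia = S/5 = (8500/343)/5 = 1700/343 ≈ 4.956 in
Since P=13.330 > Ia=4.956: effective rainfall P−Ia = 287219/34300 in
Runoff Q = (P−Ia)²/(P−Ia+S) = (8.374)²/(8.374+24.781) = 82494753961/39006611700 ≈ 2.115 in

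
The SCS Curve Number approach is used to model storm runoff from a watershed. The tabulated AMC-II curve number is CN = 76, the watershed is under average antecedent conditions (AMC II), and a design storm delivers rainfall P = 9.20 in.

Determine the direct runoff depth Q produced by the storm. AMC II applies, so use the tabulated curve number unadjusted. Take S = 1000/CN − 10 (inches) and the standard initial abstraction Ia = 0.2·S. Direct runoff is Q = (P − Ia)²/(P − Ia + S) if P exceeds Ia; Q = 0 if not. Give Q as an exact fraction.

Q = 331298/52915 in ≈ 6.261 in

AMC II — tabulated CN = 76 applies directly.
Max retention: S = 1000/76 − 10 = 60/19 in (≈ 3.158 in)
Initial abstraction Ia = S/5 = (60/19)/5 = 12/19 ≈ 0.632 in
P − Ia = 9.200 − 0.632 = 814/95 ≈ 8.568 in (> 0, runoff occurs)
Q: (814/95)² ÷ (1114/95) = 331298/52915 in (≈ 6.261 in)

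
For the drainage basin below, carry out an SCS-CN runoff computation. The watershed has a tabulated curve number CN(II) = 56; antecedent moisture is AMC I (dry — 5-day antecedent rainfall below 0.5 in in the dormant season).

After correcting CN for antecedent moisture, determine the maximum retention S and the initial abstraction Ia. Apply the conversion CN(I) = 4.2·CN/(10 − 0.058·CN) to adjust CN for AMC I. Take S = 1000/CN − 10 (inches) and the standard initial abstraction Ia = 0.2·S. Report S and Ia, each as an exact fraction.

S = 2750/147 in ≈ 18.707 in; Ia = 550/147 in ≈ 3.741 in

Adjust CN=56 to AMC I: 4.2·56/(10 − 0.058·56) → (1176/5) ÷ (844/125) = 7350/211 ≈ 34.834
Max retention: S = 1000/(7350/211) − 10 = 2750/147 in (≈ 18.707 in)
Initial abstraction Ia = S/5 = (2750/147)/5 = 550/147 ≈ 3.741 in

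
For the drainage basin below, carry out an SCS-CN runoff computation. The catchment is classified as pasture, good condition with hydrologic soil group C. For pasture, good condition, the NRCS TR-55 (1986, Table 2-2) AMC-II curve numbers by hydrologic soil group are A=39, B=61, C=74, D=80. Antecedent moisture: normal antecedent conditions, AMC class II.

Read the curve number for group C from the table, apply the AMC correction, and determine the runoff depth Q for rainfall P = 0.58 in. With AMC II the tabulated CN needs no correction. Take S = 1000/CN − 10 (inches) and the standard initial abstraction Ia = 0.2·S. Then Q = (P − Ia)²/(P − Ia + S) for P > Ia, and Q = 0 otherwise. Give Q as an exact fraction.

NRCS table: pasture, good condition, soil group C → CN(II) = 74
Average conditions: CN = 74 (no AMC adjustment).
S = 1000/74 − 10 = 130/37 in ≈ 3.514 in
Initial abstraction Ia = S/5 = (130/37)/5 = 26/37 ≈ 0.703 in
P = 0.580 ≤ Ia = 0.703 in: entire storm abstracted, Q = 0.

Q = 0 in ≈ 0.000 in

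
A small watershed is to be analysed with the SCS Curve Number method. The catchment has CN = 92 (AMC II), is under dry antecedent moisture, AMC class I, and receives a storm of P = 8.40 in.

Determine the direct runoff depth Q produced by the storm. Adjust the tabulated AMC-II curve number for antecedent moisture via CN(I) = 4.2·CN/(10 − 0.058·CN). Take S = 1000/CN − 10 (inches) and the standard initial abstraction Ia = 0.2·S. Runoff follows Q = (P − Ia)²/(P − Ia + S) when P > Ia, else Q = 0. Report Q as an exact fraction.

Q = 185974898/29325345 in ≈ 6.342 in

Adjust CN=92 to AMC I: 4.2·92/(10 − 0.058·92) → (1932/5) ÷ (583/125) = 48300/583 ≈ 82.847
S = 1000/(48300/583) − 10 = 1000/483 in ≈ 2.070 in
Ia = 0.2S: 0.2·2.070 = 0.414 in (exactly 200/483)
Since P=8.400 > Ia=0.414: effective rainfall P−Ia = 19286/2415 in
Q: (19286/2415)² ÷ (24286/2415) = 185974898/29325345 in (≈ 6.342 in)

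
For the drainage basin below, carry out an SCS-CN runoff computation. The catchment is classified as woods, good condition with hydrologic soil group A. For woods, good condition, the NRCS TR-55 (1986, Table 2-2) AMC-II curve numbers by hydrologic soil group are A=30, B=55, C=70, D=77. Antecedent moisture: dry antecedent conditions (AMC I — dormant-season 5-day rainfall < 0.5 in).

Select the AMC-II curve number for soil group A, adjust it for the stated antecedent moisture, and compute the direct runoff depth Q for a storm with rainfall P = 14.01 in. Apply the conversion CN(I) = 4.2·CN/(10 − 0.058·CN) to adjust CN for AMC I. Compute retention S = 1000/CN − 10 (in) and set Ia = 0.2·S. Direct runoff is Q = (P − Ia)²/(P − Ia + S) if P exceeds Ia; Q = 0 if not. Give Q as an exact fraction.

NRCS table: woods, good condition, soil group A → CN(II) = 30
Adjust CN=30 to AMC I: 4.2·30/(10 − 0.058·30) → 126 ÷ (413/50) = 900/59 ≈ 15.254
Retention S: 1000/CN − 10 with CN=15.254 → S = 500/9 ≈ 55.556 in
Initial abstraction Ia = S/5 = (500/9)/5 = 100/9 ≈ 11.111 in
P − Ia = 14.010 − 11.111 = 2609/900 ≈ 2.899 in (> 0, runoff occurs)
Q = (2609/900)²/((2609/900) + 500/9) = (6806881/810000)/(52609/900) = 6806881/47348100 in ≈ 0.144 in

Q = 6806881/47348100 in ≈ 0.144 in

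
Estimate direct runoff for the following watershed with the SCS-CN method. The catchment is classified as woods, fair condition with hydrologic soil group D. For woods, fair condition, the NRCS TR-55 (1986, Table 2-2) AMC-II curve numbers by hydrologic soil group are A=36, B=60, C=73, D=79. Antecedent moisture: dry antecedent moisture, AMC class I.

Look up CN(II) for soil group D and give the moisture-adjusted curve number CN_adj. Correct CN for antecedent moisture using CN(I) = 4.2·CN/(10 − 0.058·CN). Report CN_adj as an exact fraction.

NRCS table: woods, fair condition, soil group D → CN(II) = 79
Adjust CN=79 to AMC I: 4.2·79/(10 − 0.058·79) → (1659/5) ÷ (2709/500) = 7900/129 ≈ 61.240

CN_adj = 7900/129 ≈ 61.240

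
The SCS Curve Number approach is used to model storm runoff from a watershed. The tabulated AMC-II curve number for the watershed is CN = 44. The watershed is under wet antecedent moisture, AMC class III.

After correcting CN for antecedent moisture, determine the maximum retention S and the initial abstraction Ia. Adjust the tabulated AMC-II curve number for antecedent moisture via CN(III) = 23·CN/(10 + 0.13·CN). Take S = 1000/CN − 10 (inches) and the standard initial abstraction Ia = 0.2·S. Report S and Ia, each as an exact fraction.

S = 1400/253 in ≈ 5.534 in; Ia = 280/253 in ≈ 1.107 in

Adjust CN=44 to AMC III: 23·44/(10 + 0.13·44) → 1012 ÷ (393/25) = 25300/393 ≈ 64.377
Max retention: S = 1000/(25300/393) − 10 = 1400/253 in (≈ 5.534 in)
Initial abstraction Ia = S/5 = (1400/253)/5 = 280/253 ≈ 1.107 in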